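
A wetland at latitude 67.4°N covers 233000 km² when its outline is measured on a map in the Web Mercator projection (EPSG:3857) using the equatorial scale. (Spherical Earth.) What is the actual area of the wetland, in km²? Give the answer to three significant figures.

34400 km²

For Mercator, h = k = sec φ (a conformal cylindrical projection has a single point scale, 1/cos φ).
Areal scale = k² = sec²φ = 1/cos²(67.4°) = 1/0.3843² = 6.771.
True area = apparent / (areal scale) = 233000 / 6.771 ≈ 34400 km².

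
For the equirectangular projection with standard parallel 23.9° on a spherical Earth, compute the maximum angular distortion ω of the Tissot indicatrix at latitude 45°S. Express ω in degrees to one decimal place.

The equidistant cylindrical projection with φ₀ = 23.9° has h = 1 (meridians true) and k = cos φ₀ / cos φ along parallels.
At 45°: h = 1.000, k = 1.293; principal scales a = 1.293, b = 1.000.
sin(ω/2) = (a − b)/(a + b) = 0.2930/2.293 = 0.1278, so ω = 2 arcsin(0.1278) ≈ 14.7°.

14.7°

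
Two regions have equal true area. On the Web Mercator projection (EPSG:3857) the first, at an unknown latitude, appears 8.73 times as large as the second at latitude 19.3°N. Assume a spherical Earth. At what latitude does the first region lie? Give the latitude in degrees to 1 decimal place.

71.4°

Mercator areal scale is sec²φ, so apparent-area ratio = sec²φ₁ / sec²φ₂ = cos²φ₂ / cos²φ₁.
cos²φ₂ / cos²φ₁ = 8.73  ⇒  cos φ₁ = cos 19.3° / √8.73 = 0.9438/2.955 = 0.3194.
φ₁ = arccos(0.3194) ≈ 71.4°.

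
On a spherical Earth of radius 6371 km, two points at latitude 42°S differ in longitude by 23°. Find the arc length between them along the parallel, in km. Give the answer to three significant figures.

1900 km

Arc length along a parallel = R cos φ · Δλ (with Δλ in radians).
= 6371 × cos 42° × (23° × π/180) = 6371 × 0.7431 × 0.4014 ≈ 1900 km.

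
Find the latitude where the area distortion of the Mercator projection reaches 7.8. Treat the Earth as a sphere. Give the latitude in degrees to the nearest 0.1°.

69.0°

Mercator areal scale is sec²φ.
sec²φ = 7.8  ⇒  cos²φ = 0.1282  ⇒  cos φ = 0.3581.
φ = arccos(0.3581) ≈ 69.0°.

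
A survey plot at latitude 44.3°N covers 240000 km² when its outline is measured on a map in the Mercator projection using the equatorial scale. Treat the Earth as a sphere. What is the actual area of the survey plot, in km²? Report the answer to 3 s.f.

The Mercator projection is conformal; its linear scale factor is the same in every direction and equals sec φ = 1/cos φ.
Areal scale = k² = sec²φ = 1/cos²(44.3°) = 1/0.7157² = 1.952.
True area = apparent / (areal scale) = 240000 / 1.952 ≈ 123000 km².

123000 km²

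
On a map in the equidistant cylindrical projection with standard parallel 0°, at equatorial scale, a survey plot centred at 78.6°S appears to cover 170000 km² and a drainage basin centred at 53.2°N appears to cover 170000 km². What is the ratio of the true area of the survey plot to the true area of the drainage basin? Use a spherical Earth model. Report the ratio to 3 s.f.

On the plate carrée, areal scale = h·k = 1 × sec φ, so true area = apparent × cos φ.
True area of survey plot: 170000 × cos(78.6°) = 170000 × 0.1977 = 33600 km².
True area of drainage basin: 170000 × cos(53.2°) = 170000 × 0.5990 = 101800 km².
Ratio = 33600 / 101800 ≈ 0.330.

0.330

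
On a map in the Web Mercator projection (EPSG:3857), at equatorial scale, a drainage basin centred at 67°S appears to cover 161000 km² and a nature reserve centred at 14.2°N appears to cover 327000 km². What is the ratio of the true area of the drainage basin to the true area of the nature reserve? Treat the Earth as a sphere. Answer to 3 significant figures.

Mercator's areal exaggeration is sec²φ; hence true area = (apparent area) · cos²φ.
True area of drainage basin: 161000 × cos²(67°) = 161000 × 0.1527 = 24580 km².
True area of nature reserve: 327000 × cos²(14.2°) = 327000 × 0.9398 = 307300 km².
Ratio = 24580 / 307300 ≈ 0.0800.

0.0800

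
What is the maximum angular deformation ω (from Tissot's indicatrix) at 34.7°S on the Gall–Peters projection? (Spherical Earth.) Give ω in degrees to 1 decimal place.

Gall–Peters is a cylindrical equal-area projection with standard parallels at ±45°. For cylindrical equal-area with standard parallel φ₀, h = cos φ / cos φ₀ and k = cos φ₀ / cos φ, so h·k = 1.
At 34.7°: h = 1.163, k = 0.8601; principal scales a = 1.163, b = 0.8601.
sin(ω/2) = (a − b)/(a + b) = 0.3026/2.023 = 0.1496, so ω = 2 arcsin(0.1496) ≈ 17.2°.

17.2°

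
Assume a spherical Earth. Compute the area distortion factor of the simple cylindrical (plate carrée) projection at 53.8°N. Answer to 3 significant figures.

1.69

In the plate carrée (x = Rλ, y = Rφ), meridians are true-scale (h = 1) and parallels are stretched by k = sec φ.
Areal scale = h·k = 1 × sec φ; at 53.8°, h = 1.000, k = 1.693, so h·k = 1.693.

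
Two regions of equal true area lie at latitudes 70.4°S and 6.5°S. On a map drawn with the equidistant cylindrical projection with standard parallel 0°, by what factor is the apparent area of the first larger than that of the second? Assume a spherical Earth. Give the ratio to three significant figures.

For the equirectangular projection with φ₀ = 0 (plate carrée), h = 1 along meridians and k = sec φ along parallels.
Areal scale at 70.4°: h·k = 1.000 × 2.981 = 2.981.
Areal scale at 6.5°: h·k = 1.000 × 1.006 = 1.006.
Ratio = 2.981/1.006 ≈ 2.96.

2.96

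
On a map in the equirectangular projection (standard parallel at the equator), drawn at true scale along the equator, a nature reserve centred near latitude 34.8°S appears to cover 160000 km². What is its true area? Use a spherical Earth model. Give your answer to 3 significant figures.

In the plate carrée (x = Rλ, y = Rφ), meridians are true-scale (h = 1) and parallels are stretched by k = sec φ.
Areal scale = h·k = 1 × sec φ; at 34.8°, h = 1.000, k = 1.218, so h·k = 1.218.
True area = apparent / (areal scale) = 160000 / 1.218 ≈ 131000 km².

131000 km²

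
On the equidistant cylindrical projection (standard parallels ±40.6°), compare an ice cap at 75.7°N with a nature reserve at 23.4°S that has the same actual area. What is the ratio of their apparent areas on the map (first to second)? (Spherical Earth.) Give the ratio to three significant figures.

In the equirectangular projection with standard parallel φ₀ = 40.6° (x = Rλ cos φ₀, y = Rφ), meridians are true-scale (h = 1) and the parallel scale is k = cos φ₀ / cos φ.
Areal scale at 75.7°: h·k = 1.000 × 3.074 = 3.074.
Areal scale at 23.4°: h·k = 1.000 × 0.8273 = 0.8273.
Ratio = 3.074/0.8273 ≈ 3.72.

3.72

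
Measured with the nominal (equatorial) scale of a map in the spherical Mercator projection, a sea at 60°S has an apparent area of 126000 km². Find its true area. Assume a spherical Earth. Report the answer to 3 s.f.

31500 km²

For Mercator, h = k = sec φ (a conformal cylindrical projection has a single point scale, 1/cos φ).
Areal scale = k² = sec²φ = 1/cos²(60°) = 1/0.5000² = 4.000.
True area = apparent / (areal scale) = 126000 / 4.000 ≈ 31500 km².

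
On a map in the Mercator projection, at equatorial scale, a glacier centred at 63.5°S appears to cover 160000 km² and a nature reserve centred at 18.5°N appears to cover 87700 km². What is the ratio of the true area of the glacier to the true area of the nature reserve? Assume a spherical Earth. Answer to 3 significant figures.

Mercator's areal exaggeration is sec²φ; hence true area = (apparent area) · cos²φ.
True area of glacier: 160000 × cos²(63.5°) = 160000 × 0.1991 = 31850 km².
True area of nature reserve: 87700 × cos²(18.5°) = 87700 × 0.8993 = 78870 km².
Ratio = 31850 / 78870 ≈ 0.404.

0.404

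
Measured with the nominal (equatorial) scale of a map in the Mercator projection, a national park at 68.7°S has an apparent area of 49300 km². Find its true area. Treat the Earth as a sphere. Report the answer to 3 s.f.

For Mercator, h = k = sec φ (a conformal cylindrical projection has a single point scale, 1/cos φ).
Areal scale = k² = sec²φ = 1/cos²(68.7°) = 1/0.3633² = 7.579.
True area = apparent / (areal scale) = 49300 / 7.579 ≈ 6510 km².

6510 km²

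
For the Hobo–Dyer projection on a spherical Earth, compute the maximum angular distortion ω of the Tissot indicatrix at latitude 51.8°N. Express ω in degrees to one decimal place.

28.3°

Hobo–Dyer is a cylindrical equal-area projection with standard parallels at ±37.5°. For cylindrical equal-area with standard parallel φ₀, h = cos φ / cos φ₀ and k = cos φ₀ / cos φ, so h·k = 1.
At 51.8°: h = 0.7795, k = 1.283; principal scales a = 1.283, b = 0.7795.
sin(ω/2) = (a − b)/(a + b) = 0.5034/2.062 = 0.2441, so ω = 2 arcsin(0.2441) ≈ 28.3°.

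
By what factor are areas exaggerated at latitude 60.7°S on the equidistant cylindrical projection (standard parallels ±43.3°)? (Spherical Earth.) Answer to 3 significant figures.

With standard parallel φ₀ = 43.3°, the equirectangular projection gives x = Rλ cos φ₀, y = Rφ, so h = 1 and k = cos 43.3° / cos φ.
Areal scale = h·k = 1 × cos φ₀ / cos φ; at 60.7°, h = 1.000, k = 1.487, so h·k = 1.487.

1.49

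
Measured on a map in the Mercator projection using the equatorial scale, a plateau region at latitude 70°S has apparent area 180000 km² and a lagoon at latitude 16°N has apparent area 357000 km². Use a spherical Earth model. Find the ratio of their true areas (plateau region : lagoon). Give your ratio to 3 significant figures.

Mercator's areal exaggeration is sec²φ; hence true area = (apparent area) · cos²φ.
True area of plateau region: 180000 × cos²(70°) = 180000 × 0.1170 = 21060 km².
True area of lagoon: 357000 × cos²(16°) = 357000 × 0.9240 = 329900 km².
Ratio = 21060 / 329900 ≈ 0.0638.

0.0638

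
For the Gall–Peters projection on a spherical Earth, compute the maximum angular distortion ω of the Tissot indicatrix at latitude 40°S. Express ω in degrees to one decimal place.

9.2°

The Gall–Peters projection is cylindrical equal-area with φ₀ = 45°. A cylindrical equal-area projection with standard parallel φ₀ has meridian scale h = cos φ / cos φ₀ and parallel scale k = cos φ₀ / cos φ (so areas are preserved, h·k = 1).
At 40°: h = 1.083, k = 0.9231; principal scales a = 1.083, b = 0.9231.
sin(ω/2) = (a − b)/(a + b) = 0.1603/2.006 = 0.07989, so ω = 2 arcsin(0.07989) ≈ 9.2°.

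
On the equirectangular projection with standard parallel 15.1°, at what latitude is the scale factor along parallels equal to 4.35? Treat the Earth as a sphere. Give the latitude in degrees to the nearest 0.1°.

77.2°

With standard parallel φ₀ = 15.1°, the equirectangular projection gives x = Rλ cos φ₀, y = Rφ, so h = 1 and k = cos 15.1° / cos φ.
k = cos φ₀ / cos φ = 4.35  ⇒  cos φ = cos 15.1° / 4.35 = 0.2219.
φ = arccos(0.2219) ≈ 77.2°.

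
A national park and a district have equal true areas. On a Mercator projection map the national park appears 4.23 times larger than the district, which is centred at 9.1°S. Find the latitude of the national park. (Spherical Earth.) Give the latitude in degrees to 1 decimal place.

61.3°

On Mercator, (apparent₁)/(apparent₂) = sec²φ₁ / sec²φ₂ when true areas are equal.
cos²φ₂ / cos²φ₁ = 4.23  ⇒  cos φ₁ = cos 9.1° / √4.23 = 0.9874/2.057 = 0.4801.
φ₁ = arccos(0.4801) ≈ 61.3°.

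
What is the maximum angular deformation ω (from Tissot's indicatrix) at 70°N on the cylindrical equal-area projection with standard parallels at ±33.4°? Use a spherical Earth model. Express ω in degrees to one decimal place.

90.9°

A cylindrical equal-area projection with standard parallel φ₀ has meridian scale h = cos φ / cos φ₀ and parallel scale k = cos φ₀ / cos φ (so areas are preserved, h·k = 1).
At 70°: h = 0.4097, k = 2.441; principal scales a = 2.441, b = 0.4097.
sin(ω/2) = (a − b)/(a + b) = 2.031/2.851 = 0.7126, so ω = 2 arcsin(0.7126) ≈ 90.9°.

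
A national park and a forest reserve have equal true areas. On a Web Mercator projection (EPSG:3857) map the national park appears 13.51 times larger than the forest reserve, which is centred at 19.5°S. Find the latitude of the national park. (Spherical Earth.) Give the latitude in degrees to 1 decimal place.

75.1°

Mercator areal scale is sec²φ, so apparent-area ratio = sec²φ₁ / sec²φ₂ = cos²φ₂ / cos²φ₁.
cos²φ₂ / cos²φ₁ = 13.51  ⇒  cos φ₁ = cos 19.5° / √13.51 = 0.9426/3.676 = 0.2565.
φ₁ = arccos(0.2565) ≈ 75.1°.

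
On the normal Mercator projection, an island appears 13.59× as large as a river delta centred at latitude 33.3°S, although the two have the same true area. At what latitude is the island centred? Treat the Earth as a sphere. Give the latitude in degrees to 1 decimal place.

76.9°

On Mercator, (apparent₁)/(apparent₂) = sec²φ₁ / sec²φ₂ when true areas are equal.
cos²φ₂ / cos²φ₁ = 13.59  ⇒  cos φ₁ = cos 33.3° / √13.59 = 0.8358/3.686 = 0.2267.
φ₁ = arccos(0.2267) ≈ 76.9°.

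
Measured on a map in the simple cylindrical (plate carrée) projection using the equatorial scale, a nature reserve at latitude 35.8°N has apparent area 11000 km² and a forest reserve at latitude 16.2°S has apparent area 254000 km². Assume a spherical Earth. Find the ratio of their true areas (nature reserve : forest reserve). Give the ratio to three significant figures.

0.0366

Plate carrée has h = 1 and k = sec φ, giving areal scale sec φ; true area = (apparent area) · cos φ.
True area of nature reserve: 11000 × cos(35.8°) = 11000 × 0.8111 = 8922 km².
True area of forest reserve: 254000 × cos(16.2°) = 254000 × 0.9603 = 243900 km².
Ratio = 8922 / 243900 ≈ 0.0366.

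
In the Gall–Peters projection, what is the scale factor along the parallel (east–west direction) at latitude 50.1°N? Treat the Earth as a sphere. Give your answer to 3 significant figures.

1.10

The Gall–Peters projection is cylindrical equal-area with φ₀ = 45°. For cylindrical equal-area with standard parallel φ₀, h = cos φ / cos φ₀ and k = cos φ₀ / cos φ, so h·k = 1.
k = cos 45° / cos 50.1° = 0.7071/0.6414 = 1.102.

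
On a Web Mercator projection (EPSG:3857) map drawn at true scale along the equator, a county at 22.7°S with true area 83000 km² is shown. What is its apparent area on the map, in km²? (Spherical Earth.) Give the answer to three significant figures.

97500 km²

Mercator is conformal, so the point scale is isotropic: h = k = sec φ = 1/cos φ.
Areal scale = k² = sec²φ = 1/cos²(22.7°) = 1/0.9225² = 1.175.
Apparent area = 83000 × 1.175 ≈ 97500 km².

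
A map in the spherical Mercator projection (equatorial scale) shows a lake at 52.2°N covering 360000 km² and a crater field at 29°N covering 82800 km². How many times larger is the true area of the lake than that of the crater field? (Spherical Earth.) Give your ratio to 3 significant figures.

Since Mercator area scale is 1/cos²φ, the true area equals the apparent area multiplied by cos²φ.
True area of lake: 360000 × cos²(52.2°) = 360000 × 0.3757 = 135200 km².
True area of crater field: 82800 × cos²(29°) = 82800 × 0.7650 = 63340 km².
Ratio = 135200 / 63340 ≈ 2.14.

2.14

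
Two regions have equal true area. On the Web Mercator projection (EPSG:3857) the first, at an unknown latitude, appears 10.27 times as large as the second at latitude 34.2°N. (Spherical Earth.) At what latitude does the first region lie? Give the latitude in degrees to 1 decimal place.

Mercator areal scale is sec²φ, so apparent-area ratio = sec²φ₁ / sec²φ₂ = cos²φ₂ / cos²φ₁.
cos²φ₂ / cos²φ₁ = 10.27  ⇒  cos φ₁ = cos 34.2° / √10.27 = 0.8271/3.205 = 0.2581.
φ₁ = arccos(0.2581) ≈ 75.0°.

75.0°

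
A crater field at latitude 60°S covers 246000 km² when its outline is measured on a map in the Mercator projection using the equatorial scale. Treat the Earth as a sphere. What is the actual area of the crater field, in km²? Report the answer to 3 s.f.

61500 km²

The Mercator projection is conformal; its linear scale factor is the same in every direction and equals sec φ = 1/cos φ.
Areal scale = k² = sec²φ = 1/cos²(60°) = 1/0.5000² = 4.000.
True area = apparent / (areal scale) = 246000 / 4.000 ≈ 61500 km².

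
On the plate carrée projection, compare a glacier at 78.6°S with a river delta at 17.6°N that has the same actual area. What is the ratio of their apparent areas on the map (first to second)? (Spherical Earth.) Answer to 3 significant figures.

4.82

Plate carrée maps x = Rλ, y = Rφ. The meridian scale is h = 1 and the parallel scale is k = 1/cos φ = sec φ.
Areal scale at 78.6°: h·k = 1.000 × 5.059 = 5.059.
Areal scale at 17.6°: h·k = 1.000 × 1.049 = 1.049.
Ratio = 5.059/1.049 ≈ 4.82.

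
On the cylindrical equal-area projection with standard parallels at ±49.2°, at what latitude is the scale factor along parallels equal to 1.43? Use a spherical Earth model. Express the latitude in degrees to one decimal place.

A cylindrical equal-area projection with standard parallel φ₀ has meridian scale h = cos φ / cos φ₀ and parallel scale k = cos φ₀ / cos φ (so areas are preserved, h·k = 1).
k = cos φ₀ / cos φ = 1.43  ⇒  cos φ = cos 49.2° / 1.43 = 0.4569.
φ = arccos(0.4569) ≈ 62.8°.

62.8°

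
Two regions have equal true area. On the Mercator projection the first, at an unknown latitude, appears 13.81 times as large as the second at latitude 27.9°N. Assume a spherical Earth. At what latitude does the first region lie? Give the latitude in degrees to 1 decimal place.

76.2°

On Mercator, (apparent₁)/(apparent₂) = sec²φ₁ / sec²φ₂ when true areas are equal.
cos²φ₂ / cos²φ₁ = 13.81  ⇒  cos φ₁ = cos 27.9° / √13.81 = 0.8838/3.716 = 0.2378.
φ₁ = arccos(0.2378) ≈ 76.2°.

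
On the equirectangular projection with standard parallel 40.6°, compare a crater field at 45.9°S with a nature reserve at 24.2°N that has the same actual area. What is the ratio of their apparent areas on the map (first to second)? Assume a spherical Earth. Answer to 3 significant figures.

In the equirectangular projection with standard parallel φ₀ = 40.6° (x = Rλ cos φ₀, y = Rφ), meridians are true-scale (h = 1) and the parallel scale is k = cos φ₀ / cos φ.
Areal scale at 45.9°: h·k = 1.000 × 1.091 = 1.091.
Areal scale at 24.2°: h·k = 1.000 × 0.8324 = 0.8324.
Ratio = 1.091/0.8324 ≈ 1.31.

1.31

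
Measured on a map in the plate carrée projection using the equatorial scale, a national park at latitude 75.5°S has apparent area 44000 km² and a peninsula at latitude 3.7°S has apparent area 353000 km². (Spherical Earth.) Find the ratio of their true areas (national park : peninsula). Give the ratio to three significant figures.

Plate carrée has h = 1 and k = sec φ, giving areal scale sec φ; true area = (apparent area) · cos φ.
True area of national park: 44000 × cos(75.5°) = 44000 × 0.2504 = 11020 km².
True area of peninsula: 353000 × cos(3.7°) = 353000 × 0.9979 = 352300 km².
Ratio = 11020 / 352300 ≈ 0.0313.

0.0313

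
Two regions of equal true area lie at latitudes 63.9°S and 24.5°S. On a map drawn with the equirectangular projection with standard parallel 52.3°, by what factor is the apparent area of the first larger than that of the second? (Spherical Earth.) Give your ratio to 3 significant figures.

In the equirectangular projection with standard parallel φ₀ = 52.3° (x = Rλ cos φ₀, y = Rφ), meridians are true-scale (h = 1) and the parallel scale is k = cos φ₀ / cos φ.
Areal scale at 63.9°: h·k = 1.000 × 1.390 = 1.390.
Areal scale at 24.5°: h·k = 1.000 × 0.6720 = 0.6720.
Ratio = 1.390/0.6720 ≈ 2.07.

2.07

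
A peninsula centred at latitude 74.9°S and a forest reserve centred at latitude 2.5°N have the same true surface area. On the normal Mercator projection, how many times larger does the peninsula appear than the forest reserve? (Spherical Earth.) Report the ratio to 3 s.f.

Mercator areal scale is sec²φ.
At 74.9°: sec²(74.9°) = 1/0.2605² = 14.74.
At 2.5°: sec²(2.5°) = 1/0.9990² = 1.002.
Ratio = 14.74/1.002 = cos²(2.5°)/cos²(74.9°) ≈ 14.7.

14.7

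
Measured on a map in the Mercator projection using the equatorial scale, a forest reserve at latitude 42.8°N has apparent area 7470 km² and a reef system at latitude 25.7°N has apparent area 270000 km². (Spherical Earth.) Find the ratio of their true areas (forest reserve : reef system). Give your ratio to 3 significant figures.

On Mercator the areal scale is sec²φ, so true area = apparent × cos²φ.
True area of forest reserve: 7470 × cos²(42.8°) = 7470 × 0.5384 = 4022 km².
True area of reef system: 270000 × cos²(25.7°) = 270000 × 0.8119 = 219200 km².
Ratio = 4022 / 219200 ≈ 0.0183.

0.0183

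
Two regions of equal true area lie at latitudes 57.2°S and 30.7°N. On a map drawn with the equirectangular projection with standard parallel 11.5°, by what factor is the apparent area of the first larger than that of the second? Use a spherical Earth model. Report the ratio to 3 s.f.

1.59

In the equirectangular projection with standard parallel φ₀ = 11.5° (x = Rλ cos φ₀, y = Rφ), meridians are true-scale (h = 1) and the parallel scale is k = cos φ₀ / cos φ.
Areal scale at 57.2°: h·k = 1.000 × 1.809 = 1.809.
Areal scale at 30.7°: h·k = 1.000 × 1.140 = 1.140.
Ratio = 1.809/1.140 ≈ 1.59.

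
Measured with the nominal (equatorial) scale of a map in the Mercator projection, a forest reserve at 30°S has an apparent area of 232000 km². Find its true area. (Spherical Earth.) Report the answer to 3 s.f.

174000 km²

The Mercator projection is conformal; its linear scale factor is the same in every direction and equals sec φ = 1/cos φ.
Areal scale = k² = sec²φ = 1/cos²(30°) = 1/0.8660² = 1.333.
True area = apparent / (areal scale) = 232000 / 1.333 ≈ 174000 km².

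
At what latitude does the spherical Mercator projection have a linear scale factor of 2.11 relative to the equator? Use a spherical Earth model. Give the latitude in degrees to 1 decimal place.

Mercator scale is k = sec φ = 1/cos φ.
1/cos φ = 2.11  ⇒  cos φ = 0.4739  ⇒  φ = arccos(0.4739) ≈ 61.7°.

61.7°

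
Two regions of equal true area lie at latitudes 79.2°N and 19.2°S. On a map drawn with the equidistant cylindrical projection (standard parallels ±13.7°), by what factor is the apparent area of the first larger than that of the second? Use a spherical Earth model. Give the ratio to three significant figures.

5.04

The equidistant cylindrical projection with φ₀ = 13.7° has h = 1 (meridians true) and k = cos φ₀ / cos φ along parallels.
Areal scale at 79.2°: h·k = 1.000 × 5.185 = 5.185.
Areal scale at 19.2°: h·k = 1.000 × 1.029 = 1.029.
Ratio = 5.185/1.029 ≈ 5.04.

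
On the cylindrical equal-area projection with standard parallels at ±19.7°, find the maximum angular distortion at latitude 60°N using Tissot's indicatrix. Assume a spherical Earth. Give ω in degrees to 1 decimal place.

68.1°

A cylindrical equal-area projection with standard parallel φ₀ has meridian scale h = cos φ / cos φ₀ and parallel scale k = cos φ₀ / cos φ (so areas are preserved, h·k = 1).
At 60°: h = 0.5311, k = 1.883; principal scales a = 1.883, b = 0.5311.
sin(ω/2) = (a − b)/(a + b) = 1.352/2.414 = 0.5600, so ω = 2 arcsin(0.5600) ≈ 68.1°.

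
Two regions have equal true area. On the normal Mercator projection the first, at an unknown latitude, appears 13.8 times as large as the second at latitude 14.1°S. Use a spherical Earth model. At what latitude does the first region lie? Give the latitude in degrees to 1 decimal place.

74.9°

For equal true areas on Mercator, apparent areas scale as sec²φ, so the ratio is cos²φ₂ / cos²φ₁.
cos²φ₂ / cos²φ₁ = 13.8  ⇒  cos φ₁ = cos 14.1° / √13.8 = 0.9699/3.715 = 0.2611.
φ₁ = arccos(0.2611) ≈ 74.9°.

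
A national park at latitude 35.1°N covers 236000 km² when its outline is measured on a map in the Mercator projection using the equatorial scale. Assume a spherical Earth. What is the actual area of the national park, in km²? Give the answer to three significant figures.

158000 km²

The Mercator projection is conformal; its linear scale factor is the same in every direction and equals sec φ = 1/cos φ.
Areal scale = k² = sec²φ = 1/cos²(35.1°) = 1/0.8181² = 1.494.
True area = apparent / (areal scale) = 236000 / 1.494 ≈ 158000 km².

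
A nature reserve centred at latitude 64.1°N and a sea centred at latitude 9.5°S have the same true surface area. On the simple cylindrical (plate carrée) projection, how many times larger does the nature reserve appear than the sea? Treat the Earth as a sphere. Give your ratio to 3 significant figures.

2.26

Plate carrée maps x = Rλ, y = Rφ. The meridian scale is h = 1 and the parallel scale is k = 1/cos φ = sec φ.
Areal scale at 64.1°: h·k = 1.000 × 2.289 = 2.289.
Areal scale at 9.5°: h·k = 1.000 × 1.014 = 1.014.
Ratio = 2.289/1.014 ≈ 2.26.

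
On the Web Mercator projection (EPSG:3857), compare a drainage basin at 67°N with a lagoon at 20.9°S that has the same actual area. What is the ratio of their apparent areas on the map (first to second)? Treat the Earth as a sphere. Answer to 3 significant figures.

5.72

Mercator is conformal with k = sec φ, so areal scale = k² = sec²φ.
At 67°: sec²(67°) = 1/0.3907² = 6.550.
At 20.9°: sec²(20.9°) = 1/0.9342² = 1.146.
Ratio = 6.550/1.146 = cos²(20.9°)/cos²(67°) ≈ 5.72.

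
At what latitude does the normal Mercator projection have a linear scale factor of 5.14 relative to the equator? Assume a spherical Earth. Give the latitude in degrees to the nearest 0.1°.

Mercator scale is k = sec φ = 1/cos φ.
1/cos φ = 5.14  ⇒  cos φ = 0.1946  ⇒  φ = arccos(0.1946) ≈ 78.8°.

78.8°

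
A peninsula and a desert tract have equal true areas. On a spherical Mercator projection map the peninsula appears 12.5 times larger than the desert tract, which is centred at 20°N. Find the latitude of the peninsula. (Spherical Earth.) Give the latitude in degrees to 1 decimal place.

For equal true areas on Mercator, apparent areas scale as sec²φ, so the ratio is cos²φ₂ / cos²φ₁.
cos²φ₂ / cos²φ₁ = 12.5  ⇒  cos φ₁ = cos 20° / √12.5 = 0.9397/3.536 = 0.2658.
φ₁ = arccos(0.2658) ≈ 74.6°.

74.6°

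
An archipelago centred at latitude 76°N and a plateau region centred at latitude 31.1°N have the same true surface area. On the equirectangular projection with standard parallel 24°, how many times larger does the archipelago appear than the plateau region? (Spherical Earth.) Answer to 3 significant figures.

3.54

In the equirectangular projection with standard parallel φ₀ = 24° (x = Rλ cos φ₀, y = Rφ), meridians are true-scale (h = 1) and the parallel scale is k = cos φ₀ / cos φ.
Areal scale at 76°: h·k = 1.000 × 3.776 = 3.776.
Areal scale at 31.1°: h·k = 1.000 × 1.067 = 1.067.
Ratio = 3.776/1.067 ≈ 3.54.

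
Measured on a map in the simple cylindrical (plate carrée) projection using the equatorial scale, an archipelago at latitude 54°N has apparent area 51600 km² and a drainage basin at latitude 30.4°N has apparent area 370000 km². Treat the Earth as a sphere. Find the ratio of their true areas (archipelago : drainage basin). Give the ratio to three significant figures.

0.0950

Plate carrée has h = 1 and k = sec φ, giving areal scale sec φ; true area = (apparent area) · cos φ.
True area of archipelago: 51600 × cos(54°) = 51600 × 0.5878 = 30330 km².
True area of drainage basin: 370000 × cos(30.4°) = 370000 × 0.8625 = 319100 km².
Ratio = 30330 / 319100 ≈ 0.0950.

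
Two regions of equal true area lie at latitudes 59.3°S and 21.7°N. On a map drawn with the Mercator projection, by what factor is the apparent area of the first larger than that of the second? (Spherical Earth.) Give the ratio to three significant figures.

3.31

Mercator areal scale is sec²φ.
At 59.3°: sec²(59.3°) = 1/0.5105² = 3.837.
At 21.7°: sec²(21.7°) = 1/0.9291² = 1.158.
Ratio = 3.837/1.158 = cos²(21.7°)/cos²(59.3°) ≈ 3.31.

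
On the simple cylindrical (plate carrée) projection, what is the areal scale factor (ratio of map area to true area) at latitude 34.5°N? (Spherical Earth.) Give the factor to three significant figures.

Plate carrée maps x = Rλ, y = Rφ. The meridian scale is h = 1 and the parallel scale is k = 1/cos φ = sec φ.
Areal scale = h·k = 1 × sec φ; at 34.5°, h = 1.000, k = 1.213, so h·k = 1.213.

1.21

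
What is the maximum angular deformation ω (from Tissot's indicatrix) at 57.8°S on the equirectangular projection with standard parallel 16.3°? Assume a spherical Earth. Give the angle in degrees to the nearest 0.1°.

33.2°

The equidistant cylindrical projection with φ₀ = 16.3° has h = 1 (meridians true) and k = cos φ₀ / cos φ along parallels.
At 57.8°: h = 1.000, k = 1.801; principal scales a = 1.801, b = 1.000.
sin(ω/2) = (a − b)/(a + b) = 0.8012/2.801 = 0.2860, so ω = 2 arcsin(0.2860) ≈ 33.2°.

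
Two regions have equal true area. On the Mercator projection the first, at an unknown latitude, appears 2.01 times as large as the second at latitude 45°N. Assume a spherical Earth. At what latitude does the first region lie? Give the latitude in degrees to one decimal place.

Mercator areal scale is sec²φ, so apparent-area ratio = sec²φ₁ / sec²φ₂ = cos²φ₂ / cos²φ₁.
cos²φ₂ / cos²φ₁ = 2.01  ⇒  cos φ₁ = cos 45° / √2.01 = 0.7071/1.418 = 0.4988.
φ₁ = arccos(0.4988) ≈ 60.1°.

60.1°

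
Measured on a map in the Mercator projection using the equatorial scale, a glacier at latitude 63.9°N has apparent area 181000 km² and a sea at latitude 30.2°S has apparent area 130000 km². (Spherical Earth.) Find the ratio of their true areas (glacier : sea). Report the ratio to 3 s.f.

0.361

Since Mercator area scale is 1/cos²φ, the true area equals the apparent area multiplied by cos²φ.
True area of glacier: 181000 × cos²(63.9°) = 181000 × 0.1935 = 35030 km².
True area of sea: 130000 × cos²(30.2°) = 130000 × 0.7470 = 97110 km².
Ratio = 35030 / 97110 ≈ 0.361.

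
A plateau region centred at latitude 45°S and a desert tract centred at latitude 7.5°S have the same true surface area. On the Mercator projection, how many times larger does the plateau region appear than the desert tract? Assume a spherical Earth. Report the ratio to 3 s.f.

Mercator is conformal with k = sec φ, so areal scale = k² = sec²φ.
At 45°: sec²(45°) = 1/0.7071² = 2.000.
At 7.5°: sec²(7.5°) = 1/0.9914² = 1.017.
Ratio = 2.000/1.017 = cos²(7.5°)/cos²(45°) ≈ 1.97.

1.97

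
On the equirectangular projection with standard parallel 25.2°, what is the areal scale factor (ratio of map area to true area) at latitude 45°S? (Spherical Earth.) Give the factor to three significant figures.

1.28

With standard parallel φ₀ = 25.2°, the equirectangular projection gives x = Rλ cos φ₀, y = Rφ, so h = 1 and k = cos 25.2° / cos φ.
Areal scale = h·k = 1 × cos φ₀ / cos φ; at 45°, h = 1.000, k = 1.280, so h·k = 1.280.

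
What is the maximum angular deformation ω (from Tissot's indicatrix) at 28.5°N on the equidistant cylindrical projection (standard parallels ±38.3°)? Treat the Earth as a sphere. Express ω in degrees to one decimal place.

6.5°

The equidistant cylindrical projection with φ₀ = 38.3° has h = 1 (meridians true) and k = cos φ₀ / cos φ along parallels.
At 28.5°: h = 1.000, k = 0.8930; principal scales a = 1.000, b = 0.8930.
sin(ω/2) = (a − b)/(a + b) = 0.1070/1.893 = 0.05653, so ω = 2 arcsin(0.05653) ≈ 6.5°.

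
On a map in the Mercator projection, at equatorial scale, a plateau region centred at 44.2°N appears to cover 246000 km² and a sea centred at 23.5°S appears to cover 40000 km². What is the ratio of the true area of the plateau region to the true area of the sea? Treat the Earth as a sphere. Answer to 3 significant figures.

3.76

Since Mercator area scale is 1/cos²φ, the true area equals the apparent area multiplied by cos²φ.
True area of plateau region: 246000 × cos²(44.2°) = 246000 × 0.5140 = 126400 km².
True area of sea: 40000 × cos²(23.5°) = 40000 × 0.8410 = 33640 km².
Ratio = 126400 / 33640 ≈ 3.76.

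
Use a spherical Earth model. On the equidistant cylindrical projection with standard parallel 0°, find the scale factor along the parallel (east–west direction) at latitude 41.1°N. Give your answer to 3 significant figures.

In the plate carrée (x = Rλ, y = Rφ), meridians are true-scale (h = 1) and parallels are stretched by k = sec φ.
k = 1/cos 41.1° = 1/0.7536 = 1.327.

1.33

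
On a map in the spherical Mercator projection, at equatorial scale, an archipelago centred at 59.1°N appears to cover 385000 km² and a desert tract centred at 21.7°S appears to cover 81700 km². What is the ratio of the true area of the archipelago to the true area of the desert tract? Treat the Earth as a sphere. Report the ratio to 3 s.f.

1.44

Since Mercator area scale is 1/cos²φ, the true area equals the apparent area multiplied by cos²φ.
True area of archipelago: 385000 × cos²(59.1°) = 385000 × 0.2637 = 101500 km².
True area of desert tract: 81700 × cos²(21.7°) = 81700 × 0.8633 = 70530 km².
Ratio = 101500 / 70530 ≈ 1.44.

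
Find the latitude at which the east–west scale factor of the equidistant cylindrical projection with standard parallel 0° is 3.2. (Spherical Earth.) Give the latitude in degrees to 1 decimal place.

Plate carrée: h = 1, k = sec φ along parallels.
sec φ = 3.2  ⇒  cos φ = 0.3125  ⇒  φ ≈ 71.8°.

71.8°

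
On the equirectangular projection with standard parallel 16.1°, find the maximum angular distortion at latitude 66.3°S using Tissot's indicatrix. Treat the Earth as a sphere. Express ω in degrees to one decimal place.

The equidistant cylindrical projection with φ₀ = 16.1° has h = 1 (meridians true) and k = cos φ₀ / cos φ along parallels.
At 66.3°: h = 1.000, k = 2.390; principal scales a = 2.390, b = 1.000.
sin(ω/2) = (a − b)/(a + b) = 1.390/3.390 = 0.4101, so ω = 2 arcsin(0.4101) ≈ 48.4°.

48.4°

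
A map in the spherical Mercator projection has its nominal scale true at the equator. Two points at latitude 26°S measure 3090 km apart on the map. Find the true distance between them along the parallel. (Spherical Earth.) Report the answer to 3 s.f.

Mercator is conformal, so the point scale is isotropic: h = k = sec φ = 1/cos φ.
Along the parallel at 26°, map distances are exaggerated by k = sec 26° = 1.113.
True distance = 3090 / 1.113 = 3090 × cos 26° ≈ 2780 km.

2780 km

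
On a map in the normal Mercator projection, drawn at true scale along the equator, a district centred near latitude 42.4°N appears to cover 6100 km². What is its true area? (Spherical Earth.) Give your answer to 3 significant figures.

Mercator is conformal, so the point scale is isotropic: h = k = sec φ = 1/cos φ.
Areal scale = k² = sec²φ = 1/cos²(42.4°) = 1/0.7385² = 1.834.
True area = apparent / (areal scale) = 6100 / 1.834 ≈ 3330 km².

3330 km²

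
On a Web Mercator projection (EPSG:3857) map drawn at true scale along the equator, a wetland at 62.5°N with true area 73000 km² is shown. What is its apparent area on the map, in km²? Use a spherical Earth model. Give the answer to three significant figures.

342000 km²

For Mercator, h = k = sec φ (a conformal cylindrical projection has a single point scale, 1/cos φ).
Areal scale = k² = sec²φ = 1/cos²(62.5°) = 1/0.4617² = 4.690.
Apparent area = 73000 × 4.690 ≈ 342000 km².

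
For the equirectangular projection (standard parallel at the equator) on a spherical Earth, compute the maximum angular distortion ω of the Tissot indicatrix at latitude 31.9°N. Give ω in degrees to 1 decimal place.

In the plate carrée (x = Rλ, y = Rφ), meridians are true-scale (h = 1) and parallels are stretched by k = sec φ.
At 31.9°: h = 1.000, k = 1.178; principal scales a = 1.178, b = 1.000.
sin(ω/2) = (a − b)/(a + b) = 0.1779/2.178 = 0.08168, so ω = 2 arcsin(0.08168) ≈ 9.4°.

9.4°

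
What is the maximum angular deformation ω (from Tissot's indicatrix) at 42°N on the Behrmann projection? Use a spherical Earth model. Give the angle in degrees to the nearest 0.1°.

Behrmann is a cylindrical equal-area projection with standard parallels at ±30°. For cylindrical equal-area with standard parallel φ₀, h = cos φ / cos φ₀ and k = cos φ₀ / cos φ, so h·k = 1.
At 42°: h = 0.8581, k = 1.165; principal scales a = 1.165, b = 0.8581.
sin(ω/2) = (a − b)/(a + b) = 0.3072/2.023 = 0.1518, so ω = 2 arcsin(0.1518) ≈ 17.5°.

17.5°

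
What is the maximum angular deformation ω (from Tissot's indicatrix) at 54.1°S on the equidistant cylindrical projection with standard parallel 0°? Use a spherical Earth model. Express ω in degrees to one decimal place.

Plate carrée maps x = Rλ, y = Rφ. The meridian scale is h = 1 and the parallel scale is k = 1/cos φ = sec φ.
At 54.1°: h = 1.000, k = 1.705; principal scales a = 1.705, b = 1.000.
sin(ω/2) = (a − b)/(a + b) = 0.7054/2.705 = 0.2607, so ω = 2 arcsin(0.2607) ≈ 30.2°.

30.2°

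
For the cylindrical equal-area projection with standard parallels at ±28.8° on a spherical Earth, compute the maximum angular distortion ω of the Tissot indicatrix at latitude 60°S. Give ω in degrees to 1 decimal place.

For cylindrical equal-area with standard parallel φ₀, h = cos φ / cos φ₀ and k = cos φ₀ / cos φ, so h·k = 1.
At 60°: h = 0.5706, k = 1.753; principal scales a = 1.753, b = 0.5706.
sin(ω/2) = (a − b)/(a + b) = 1.182/2.323 = 0.5088, so ω = 2 arcsin(0.5088) ≈ 61.2°.

61.2°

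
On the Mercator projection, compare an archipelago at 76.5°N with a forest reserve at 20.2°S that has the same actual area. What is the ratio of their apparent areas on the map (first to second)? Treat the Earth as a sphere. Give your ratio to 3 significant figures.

16.2

On Mercator, area is exaggerated by sec²φ = 1/cos²φ.
At 76.5°: sec²(76.5°) = 1/0.2334² = 18.35.
At 20.2°: sec²(20.2°) = 1/0.9385² = 1.135.
Ratio = 18.35/1.135 = cos²(20.2°)/cos²(76.5°) ≈ 16.2.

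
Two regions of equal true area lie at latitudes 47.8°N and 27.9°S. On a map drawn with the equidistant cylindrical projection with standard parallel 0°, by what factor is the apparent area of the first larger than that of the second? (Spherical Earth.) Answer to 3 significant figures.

Plate carrée maps x = Rλ, y = Rφ. The meridian scale is h = 1 and the parallel scale is k = 1/cos φ = sec φ.
Areal scale at 47.8°: h·k = 1.000 × 1.489 = 1.489.
Areal scale at 27.9°: h·k = 1.000 × 1.132 = 1.132.
Ratio = 1.489/1.132 ≈ 1.32.

1.32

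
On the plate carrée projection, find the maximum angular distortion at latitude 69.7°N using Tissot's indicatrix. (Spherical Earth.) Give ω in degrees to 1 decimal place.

58.0°

For the equirectangular projection with φ₀ = 0 (plate carrée), h = 1 along meridians and k = sec φ along parallels.
At 69.7°: h = 1.000, k = 2.882; principal scales a = 2.882, b = 1.000.
sin(ω/2) = (a − b)/(a + b) = 1.882/3.882 = 0.4849, so ω = 2 arcsin(0.4849) ≈ 58.0°.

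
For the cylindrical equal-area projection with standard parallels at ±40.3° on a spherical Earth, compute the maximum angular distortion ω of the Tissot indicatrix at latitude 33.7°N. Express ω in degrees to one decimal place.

Cylindrical equal-area (φ₀ = 40.3°): h = cos φ / cos 40.3° along meridians, k = cos 40.3° / cos φ along parallels; h·k = 1.
At 33.7°: h = 1.091, k = 0.9167; principal scales a = 1.091, b = 0.9167.
sin(ω/2) = (a − b)/(a + b) = 0.1741/2.008 = 0.08674, so ω = 2 arcsin(0.08674) ≈ 10.0°.

10.0°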